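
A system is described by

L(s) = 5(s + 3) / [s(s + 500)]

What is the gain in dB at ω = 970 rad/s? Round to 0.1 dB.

-46.8 dB

At s = jω = j970:
zero (s+3): 3 + j970 → |·| = √(3²+970²) = √940909 ≈ 970, ∠ = arctan(970/3) ≈ 89.82°
pole (s+500): 500 + j970 → |·| = √(500²+970²) = √1190900 ≈ 1091.3, ∠ = arctan(970/500) ≈ 62.73°
pole at origin: |s| = 970, ∠ = 90.00° (in denominator)
|L| = 5 · 970 / 1.0586e+06 ≈ 0.0045815
Gain = 20 log₁₀(0.0045815) ≈ -46.78 dB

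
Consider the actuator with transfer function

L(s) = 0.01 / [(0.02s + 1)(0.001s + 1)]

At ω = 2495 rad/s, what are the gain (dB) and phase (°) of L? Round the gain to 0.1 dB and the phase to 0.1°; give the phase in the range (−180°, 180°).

At ω = 2495 rad/s:
pole (1 + j2495·0.02) = 1 + j49.9 → |·| ≈ 49.91, ∠ ≈ 88.85°
pole (1 + j2495·0.001) = 1 + j2.495 → |·| ≈ 2.6879, ∠ ≈ 68.16°
|L| = 0.01 · 1 / (49.91 · 2.6879) ≈ 7.4542e-05
Gain = 20 log₁₀(7.4542e-05) ≈ -82.55 dB
∠L = (0°) − (88.85° + 68.16°) = -157.01°

-82.6 dB, -157.0°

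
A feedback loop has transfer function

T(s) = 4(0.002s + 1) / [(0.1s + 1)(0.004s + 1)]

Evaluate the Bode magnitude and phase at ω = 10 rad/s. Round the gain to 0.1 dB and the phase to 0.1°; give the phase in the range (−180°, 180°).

9.0 dB, -46.1°

At ω = 10 rad/s:
zero (1 + j10·0.002) = 1 + j0.02 → |·| ≈ 1.0002, ∠ ≈ 1.15°
pole (1 + j10·0.1) = 1 + j1 → |·| ≈ 1.4142, ∠ ≈ 45.00°
pole (1 + j10·0.004) = 1 + j0.04 → |·| ≈ 1.0008, ∠ ≈ 2.29°
|T| = 4 · 1.0002 / (1.4142 · 1.0008) ≈ 2.8268
Gain = 20 log₁₀(2.8268) ≈ 9.03 dB
∠T = (1.15°) − (45.00° + 2.29°) = -46.14°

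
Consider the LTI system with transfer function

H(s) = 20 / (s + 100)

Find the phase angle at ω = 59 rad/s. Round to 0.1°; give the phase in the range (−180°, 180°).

At s = jω = j59:
pole (s+100): 100 + j59 → |·| = √(100²+59²) = √13481 ≈ 116.11, ∠ = arctan(59/100) ≈ 30.54°
∠H = 0.00° − 30.54° = -30.54°

-30.5°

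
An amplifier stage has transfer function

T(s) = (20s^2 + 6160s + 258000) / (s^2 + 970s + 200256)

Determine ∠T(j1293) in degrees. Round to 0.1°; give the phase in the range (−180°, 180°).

26.9°

Substitute s = j1293:
Numerator: 20(j1293)^2 + 6160(j1293) + 258000 = -33178980 + j7964880
Denominator: (j1293)^2 + 970(j1293) + 200256 = -1471593 + j1254210
|N| = √(33178980² + 7964880²) ≈ 3.4122e+07, ∠N ≈ 166.50°
|D| = √(1471593² + 1254210²) ≈ 1.9336e+06, ∠D ≈ 139.56°
∠T = 166.50° − 139.56° = 26.94°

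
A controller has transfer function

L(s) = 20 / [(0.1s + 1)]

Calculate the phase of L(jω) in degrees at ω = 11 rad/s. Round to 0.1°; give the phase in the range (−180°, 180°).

At ω = 11 rad/s:
pole (1 + j11·0.1) = 1 + j1.1 → |·| ≈ 1.4866, ∠ ≈ 47.73°
∠L = (0°) − (47.73°) = -47.73°

-47.7°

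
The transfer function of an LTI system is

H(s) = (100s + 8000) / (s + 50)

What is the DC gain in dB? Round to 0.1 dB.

44.1 dB

H(0) = 8000 / 50 = 160
20 log₁₀(160) ≈ 44.08 dB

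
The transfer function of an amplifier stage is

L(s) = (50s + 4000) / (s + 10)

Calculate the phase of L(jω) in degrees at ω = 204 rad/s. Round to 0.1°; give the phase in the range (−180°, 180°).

Substitute s = j204:
Numerator: 50(j204) + 4000 = 4000 + j10200
Denominator: (j204) + 10 = 10 + j204
|N| = √(4000² + 10200²) ≈ 10956, ∠N ≈ 68.59°
|D| = √(10² + 204²) ≈ 204.24, ∠D ≈ 87.19°
∠L = 68.59° − 87.19° = -18.60°

-18.6°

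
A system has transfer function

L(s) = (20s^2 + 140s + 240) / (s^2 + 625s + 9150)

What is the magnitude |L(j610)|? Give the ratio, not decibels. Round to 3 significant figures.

14.1

Substitute s = j610:
Numerator: 20(j610)^2 + 140(j610) + 240 = -7441760 + j85400
Denominator: (j610)^2 + 625(j610) + 9150 = -362950 + j381250
|N| = √(7441760² + 85400²) ≈ 7.4422e+06, ∠N ≈ 179.34°
|D| = √(362950² + 381250²) ≈ 5.2639e+05, ∠D ≈ 133.59°
|L| = 7.4422e+06 / 5.2639e+05 ≈ 14.138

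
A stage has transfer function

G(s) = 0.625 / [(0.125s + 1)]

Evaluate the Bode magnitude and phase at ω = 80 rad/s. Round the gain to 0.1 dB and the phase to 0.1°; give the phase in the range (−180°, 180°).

At ω = 80 rad/s:
pole (1 + j80·0.125) = 1 + j10 → |·| ≈ 10.05, ∠ ≈ 84.29°
|G| = 0.625 · 1 / (10.05) ≈ 0.062189
Gain = 20 log₁₀(0.062189) ≈ -24.13 dB
∠G = (0°) − (84.29°) = -84.29°

-24.1 dB, -84.3°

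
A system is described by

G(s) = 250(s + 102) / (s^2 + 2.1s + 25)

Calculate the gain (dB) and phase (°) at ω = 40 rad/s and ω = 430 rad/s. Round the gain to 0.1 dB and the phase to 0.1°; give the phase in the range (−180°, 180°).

At s = jω = j40:
zero (s+102): 102 + j40 → |·| = √(102²+40²) = √12004 ≈ 109.56, ∠ = arctan(40/102) ≈ 21.41°
quadratic: (j40)² + 2.1·j40 + 25 = -1575 + j84 → |·| ≈ 1577.2, ∠ ≈ 176.95°
|G| = 250 · 109.56 / 1577.2 ≈ 17.366
Gain = 20 log₁₀(17.366) ≈ 24.79 dB
∠G = 21.41° − 176.95° = -155.54°

At s = jω = j430:
zero (s+102): 102 + j430 → |·| = √(102²+430²) = √195304 ≈ 441.93, ∠ = arctan(430/102) ≈ 76.66°
quadratic: (j430)² + 2.1·j430 + 25 = -184875 + j903 → |·| ≈ 1.8488e+05, ∠ ≈ 179.72°
|G| = 250 · 441.93 / 1.8488e+05 ≈ 0.59759
Gain = 20 log₁₀(0.59759) ≈ -4.47 dB
∠G = 76.66° − 179.72° = -103.06°

ω = 40: 24.8 dB, -155.5°; ω = 430: -4.5 dB, -103.1°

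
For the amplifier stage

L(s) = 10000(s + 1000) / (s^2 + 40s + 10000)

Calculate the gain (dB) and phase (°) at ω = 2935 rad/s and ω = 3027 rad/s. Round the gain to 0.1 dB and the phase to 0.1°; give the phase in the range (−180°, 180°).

ω = 2935: 11.1 dB, -108.0°; ω = 3027: 10.8 dB, -107.5°

At s = jω = j2935:
zero (s+1000): 1000 + j2935 → |·| = √(1000²+2935²) = √9614225 ≈ 3100.7, ∠ = arctan(2935/1000) ≈ 71.19°
quadratic: (j2935)² + 40·j2935 + 10000 = -8604225 + j117400 → |·| ≈ 8.605e+06, ∠ ≈ 179.22°
|L| = 10000 · 3100.7 / 8.605e+06 ≈ 3.6034
Gain = 20 log₁₀(3.6034) ≈ 11.13 dB
∠L = 71.19° − 179.22° = -108.03°

At s = jω = j3027:
zero (s+1000): 1000 + j3027 → |·| = √(1000²+3027²) = √10162729 ≈ 3187.9, ∠ = arctan(3027/1000) ≈ 71.72°
quadratic: (j3027)² + 40·j3027 + 10000 = -9152729 + j121080 → |·| ≈ 9.1535e+06, ∠ ≈ 179.24°
|L| = 10000 · 3187.9 / 9.1535e+06 ≈ 3.4827
Gain = 20 log₁₀(3.4827) ≈ 10.84 dB
∠L = 71.72° − 179.24° = -107.52°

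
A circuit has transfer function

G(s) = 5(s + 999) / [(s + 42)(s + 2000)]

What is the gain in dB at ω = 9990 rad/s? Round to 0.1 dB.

-66.1 dB

At s = jω = j9990:
zero (s+999): 999 + j9990 → |·| = √(999²+9990²) = √100798101 ≈ 10040, ∠ = arctan(9990/999) ≈ 84.29°
pole (s+42): 42 + j9990 → |·| = √(42²+9990²) = √99801864 ≈ 9990.1, ∠ = arctan(9990/42) ≈ 89.76°
pole (s+2000): 2000 + j9990 → |·| = √(2000²+9990²) = √103800100 ≈ 10188, ∠ = arctan(9990/2000) ≈ 78.68°
|G| = 5 · 10040 / 1.0178e+08 ≈ 0.00049322
Gain = 20 log₁₀(0.00049322) ≈ -66.14 dB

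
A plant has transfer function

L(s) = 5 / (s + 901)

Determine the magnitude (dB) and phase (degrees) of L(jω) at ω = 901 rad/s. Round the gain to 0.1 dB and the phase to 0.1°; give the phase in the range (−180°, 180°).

Substitute s = j901:
Numerator: 5 = 5 + j0
Denominator: (j901) + 901 = 901 + j901
|N| = √(5² + 0²) ≈ 5, ∠N ≈ 0.00°
|D| = √(901² + 901²) ≈ 1274.2, ∠D ≈ 45.00°
|L| = 5 / 1274.2 ≈ 0.003924
Gain = 20 log₁₀(0.003924) ≈ -48.13 dB
∠L = 0.00° − 45.00° = -45.00°

-48.1 dB, -45.0°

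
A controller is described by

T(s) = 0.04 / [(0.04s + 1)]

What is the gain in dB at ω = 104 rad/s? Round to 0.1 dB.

At ω = 104 rad/s:
pole (1 + j104·0.04) = 1 + j4.16 → |·| ≈ 4.2785, ∠ ≈ 76.48°
|T| = 0.04 · 1 / (4.2785) ≈ 0.0093491
Gain = 20 log₁₀(0.0093491) ≈ -40.58 dB

-40.6 dB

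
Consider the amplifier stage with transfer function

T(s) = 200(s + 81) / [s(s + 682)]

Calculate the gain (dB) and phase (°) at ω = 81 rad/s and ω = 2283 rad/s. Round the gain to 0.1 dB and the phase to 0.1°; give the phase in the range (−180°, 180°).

ω = 81: -7.7 dB, -51.8°; ω = 2283: -21.5 dB, -75.4°

At s = jω = j81:
zero (s+81): 81 + j81 → |·| = √(81²+81²) = √13122 ≈ 114.55, ∠ = arctan(81/81) ≈ 45.00°
pole (s+682): 682 + j81 → |·| = √(682²+81²) = √471685 ≈ 686.79, ∠ = arctan(81/682) ≈ 6.77°
pole at origin: |s| = 81, ∠ = 90.00° (in denominator)
|T| = 200 · 114.55 / 55630 ≈ 0.41183
Gain = 20 log₁₀(0.41183) ≈ -7.71 dB
∠T = 45.00° − 96.77° = -51.77°

At s = jω = j2283:
zero (s+81): 81 + j2283 → |·| = √(81²+2283²) = √5218650 ≈ 2284.4, ∠ = arctan(2283/81) ≈ 87.97°
pole (s+682): 682 + j2283 → |·| = √(682²+2283²) = √5677213 ≈ 2382.7, ∠ = arctan(2283/682) ≈ 73.37°
pole at origin: |s| = 2283, ∠ = 90.00° (in denominator)
|T| = 200 · 2284.4 / 5.4397e+06 ≈ 0.08399
Gain = 20 log₁₀(0.08399) ≈ -21.52 dB
∠T = 87.97° − 163.37° = -75.40°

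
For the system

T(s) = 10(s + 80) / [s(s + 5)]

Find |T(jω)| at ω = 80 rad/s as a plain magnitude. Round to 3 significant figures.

0.176

At s = jω = j80:
zero (s+80): 80 + j80 → |·| = √(80²+80²) = √12800 ≈ 113.14, ∠ = arctan(80/80) ≈ 45.00°
pole (s+5): 5 + j80 → |·| = √(5²+80²) = √6425 ≈ 80.156, ∠ = arctan(80/5) ≈ 86.42°
pole at origin: |s| = 80, ∠ = 90.00° (in denominator)
|T| = 10 · 113.14 / 6412.5 ≈ 0.17644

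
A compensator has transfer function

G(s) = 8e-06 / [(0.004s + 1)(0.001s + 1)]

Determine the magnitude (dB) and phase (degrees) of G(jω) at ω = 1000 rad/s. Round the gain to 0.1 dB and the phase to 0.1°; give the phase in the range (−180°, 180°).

At ω = 1000 rad/s:
pole (1 + j1000·0.004) = 1 + j4 → |·| ≈ 4.1231, ∠ ≈ 75.96°
pole (1 + j1000·0.001) = 1 + j1 → |·| ≈ 1.4142, ∠ ≈ 45.00°
|G| = 8e-06 · 1 / (4.1231 · 1.4142) ≈ 1.372e-06
Gain = 20 log₁₀(1.372e-06) ≈ -117.25 dB
∠G = (0°) − (75.96° + 45.00°) = -120.96°

-117.3 dB, -121.0°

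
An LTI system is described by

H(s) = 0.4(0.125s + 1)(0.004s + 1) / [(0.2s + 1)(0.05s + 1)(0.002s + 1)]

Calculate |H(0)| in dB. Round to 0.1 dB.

-8.0 dB

H(0) = 0.4 · 1 / 1 = 0.4
20 log₁₀(0.4) ≈ -7.96 dB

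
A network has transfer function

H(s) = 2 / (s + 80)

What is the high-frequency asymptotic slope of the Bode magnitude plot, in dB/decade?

Each pole contributes −20 dB/decade at high frequency; each zero contributes +20 dB/decade.
Net: 0 zero(s) − 1 pole(s) → -20 dB/decade.

-20 dB/decade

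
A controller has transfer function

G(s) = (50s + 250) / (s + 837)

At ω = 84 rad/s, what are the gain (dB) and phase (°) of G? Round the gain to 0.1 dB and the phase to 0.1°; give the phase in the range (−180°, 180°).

14.0 dB, 80.9°

Substitute s = j84:
Numerator: 50(j84) + 250 = 250 + j4200
Denominator: (j84) + 837 = 837 + j84
|N| = √(250² + 4200²) ≈ 4207.4, ∠N ≈ 86.59°
|D| = √(837² + 84²) ≈ 841.2, ∠D ≈ 5.73°
|G| = 4207.4 / 841.2 ≈ 5.0017
Gain = 20 log₁₀(5.0017) ≈ 13.98 dB
∠G = 86.59° − 5.73° = 80.86°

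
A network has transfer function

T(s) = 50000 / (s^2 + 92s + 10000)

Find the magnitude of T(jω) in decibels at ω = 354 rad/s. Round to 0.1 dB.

-7.6 dB

At s = jω = j354:
quadratic: (j354)² + 92·j354 + 10000 = -115316 + j32568 → |·| ≈ 1.1983e+05, ∠ ≈ 164.23°
|T| = 50000 / 1.1983e+05 ≈ 0.41726
Gain = 20 log₁₀(0.41726) ≈ -7.59 dB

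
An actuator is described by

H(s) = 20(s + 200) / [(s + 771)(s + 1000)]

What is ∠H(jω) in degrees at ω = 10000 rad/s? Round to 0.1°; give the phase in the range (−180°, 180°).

-81.0°

At s = jω = j10000:
zero (s+200): 200 + j10000 → |·| = √(200²+10000²) = √100040000 ≈ 10002, ∠ = arctan(10000/200) ≈ 88.85°
pole (s+771): 771 + j10000 → |·| = √(771²+10000²) = √100594441 ≈ 10030, ∠ = arctan(10000/771) ≈ 85.59°
pole (s+1000): 1000 + j10000 → |·| = √(1000²+10000²) = √101000000 ≈ 10050, ∠ = arctan(10000/1000) ≈ 84.29°
∠H = 88.85° − 169.88° = -81.03°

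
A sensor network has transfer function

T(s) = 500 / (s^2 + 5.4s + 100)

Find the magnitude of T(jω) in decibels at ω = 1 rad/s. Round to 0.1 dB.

14.1 dB

At s = jω = j1:
quadratic: (j1)² + 5.4·j1 + 100 = 99 + j5.4 → |·| ≈ 99.147, ∠ ≈ 3.12°
|T| = 500 / 99.147 ≈ 5.043
Gain = 20 log₁₀(5.043) ≈ 14.05 dB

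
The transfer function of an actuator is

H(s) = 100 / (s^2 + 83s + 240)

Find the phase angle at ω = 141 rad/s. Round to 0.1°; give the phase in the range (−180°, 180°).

Substitute s = j141:
Numerator: 100 = 100 + j0
Denominator: (j141)^2 + 83(j141) + 240 = -19641 + j11703
|N| = √(100² + 0²) ≈ 100, ∠N ≈ 0.00°
|D| = √(19641² + 11703²) ≈ 22863, ∠D ≈ 149.21°
∠H = 0.00° − 149.21° = -149.21°

-149.2°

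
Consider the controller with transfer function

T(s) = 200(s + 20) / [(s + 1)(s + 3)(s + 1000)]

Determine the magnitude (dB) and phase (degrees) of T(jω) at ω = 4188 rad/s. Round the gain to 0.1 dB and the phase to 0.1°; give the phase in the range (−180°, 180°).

-99.1 dB, -166.8°

At s = jω = j4188:
zero (s+20): 20 + j4188 → |·| = √(20²+4188²) = √17539744 ≈ 4188, ∠ = arctan(4188/20) ≈ 89.73°
pole (s+1): 1 + j4188 → |·| = √(1²+4188²) = √17539345 ≈ 4188, ∠ = arctan(4188/1) ≈ 89.99°
pole (s+3): 3 + j4188 → |·| = √(3²+4188²) = √17539353 ≈ 4188, ∠ = arctan(4188/3) ≈ 89.96°
pole (s+1000): 1000 + j4188 → |·| = √(1000²+4188²) = √18539344 ≈ 4305.7, ∠ = arctan(4188/1000) ≈ 76.57°
|T| = 200 · 4188 / 7.5519e+10 ≈ 1.1091e-05
Gain = 20 log₁₀(1.1091e-05) ≈ -99.10 dB
∠T = 89.73° − 256.52° = -166.79°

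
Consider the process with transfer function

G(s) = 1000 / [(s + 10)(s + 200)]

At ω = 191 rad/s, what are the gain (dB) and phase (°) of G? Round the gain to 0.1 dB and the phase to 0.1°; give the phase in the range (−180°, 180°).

-34.5 dB, -130.7°

At s = jω = j191:
pole (s+10): 10 + j191 → |·| = √(10²+191²) = √36581 ≈ 191.26, ∠ = arctan(191/10) ≈ 87.00°
pole (s+200): 200 + j191 → |·| = √(200²+191²) = √76481 ≈ 276.55, ∠ = arctan(191/200) ≈ 43.68°
|G| = 1000 / 52893 ≈ 0.018906
Gain = 20 log₁₀(0.018906) ≈ -34.47 dB
∠G = 0.00° − 130.68° = -130.68°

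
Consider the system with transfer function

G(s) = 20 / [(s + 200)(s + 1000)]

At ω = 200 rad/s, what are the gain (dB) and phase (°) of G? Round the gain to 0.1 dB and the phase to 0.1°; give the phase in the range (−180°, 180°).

At s = jω = j200:
pole (s+200): 200 + j200 → |·| = √(200²+200²) = √80000 ≈ 282.84, ∠ = arctan(200/200) ≈ 45.00°
pole (s+1000): 1000 + j200 → |·| = √(1000²+200²) = √1040000 ≈ 1019.8, ∠ = arctan(200/1000) ≈ 11.31°
|G| = 20 / 2.8844e+05 ≈ 6.9339e-05
Gain = 20 log₁₀(6.9339e-05) ≈ -83.18 dB
∠G = 0.00° − 56.31° = -56.31°

-83.2 dB, -56.3°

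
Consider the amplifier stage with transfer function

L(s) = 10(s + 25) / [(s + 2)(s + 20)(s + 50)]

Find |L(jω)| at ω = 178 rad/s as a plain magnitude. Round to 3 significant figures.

At s = jω = j178:
zero (s+25): 25 + j178 → |·| = √(25²+178²) = √32309 ≈ 179.75, ∠ = arctan(178/25) ≈ 82.01°
pole (s+2): 2 + j178 → |·| = √(2²+178²) = √31688 ≈ 178.01, ∠ = arctan(178/2) ≈ 89.36°
pole (s+20): 20 + j178 → |·| = √(20²+178²) = √32084 ≈ 179.12, ∠ = arctan(178/20) ≈ 83.59°
pole (s+50): 50 + j178 → |·| = √(50²+178²) = √34184 ≈ 184.89, ∠ = arctan(178/50) ≈ 74.31°
|L| = 10 · 179.75 / 5.8952e+06 ≈ 0.00030491

0.000305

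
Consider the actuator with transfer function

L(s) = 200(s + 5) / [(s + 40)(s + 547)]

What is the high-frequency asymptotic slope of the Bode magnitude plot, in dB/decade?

Each pole contributes −20 dB/decade at high frequency; each zero contributes +20 dB/decade.
Net: 1 zero(s) − 2 pole(s) → -20 dB/decade.

-20 dB/decade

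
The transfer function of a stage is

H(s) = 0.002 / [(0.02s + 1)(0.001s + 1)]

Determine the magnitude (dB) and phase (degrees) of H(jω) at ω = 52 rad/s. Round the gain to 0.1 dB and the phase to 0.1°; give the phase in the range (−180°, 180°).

-57.2 dB, -49.1°

At ω = 52 rad/s:
pole (1 + j52·0.02) = 1 + j1.04 → |·| ≈ 1.4428, ∠ ≈ 46.12°
pole (1 + j52·0.001) = 1 + j0.052 → |·| ≈ 1.0014, ∠ ≈ 2.98°
|H| = 0.002 · 1 / (1.4428 · 1.0014) ≈ 0.0013843
Gain = 20 log₁₀(0.0013843) ≈ -57.18 dB
∠H = (0°) − (46.12° + 2.98°) = -49.10°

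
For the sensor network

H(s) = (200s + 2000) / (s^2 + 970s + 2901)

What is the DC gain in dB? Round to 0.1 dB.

H(0) = 2000 / 2901 ≈ 0.68942
20 log₁₀(0.68942) ≈ -3.23 dB

-3.2 dB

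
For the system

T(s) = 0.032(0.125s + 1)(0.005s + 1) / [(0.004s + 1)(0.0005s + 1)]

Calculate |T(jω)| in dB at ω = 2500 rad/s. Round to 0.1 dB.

At ω = 2500 rad/s:
zero (1 + j2500·0.125) = 1 + j312.5 → |·| ≈ 312.5, ∠ ≈ 89.82°
zero (1 + j2500·0.005) = 1 + j12.5 → |·| ≈ 12.54, ∠ ≈ 85.43°
pole (1 + j2500·0.004) = 1 + j10 → |·| ≈ 10.05, ∠ ≈ 84.29°
pole (1 + j2500·0.0005) = 1 + j1.25 → |·| ≈ 1.6008, ∠ ≈ 51.34°
|T| = 0.032 · 312.5 · 12.54 / (10.05 · 1.6008) ≈ 7.7946
Gain = 20 log₁₀(7.7946) ≈ 17.84 dB

17.8 dB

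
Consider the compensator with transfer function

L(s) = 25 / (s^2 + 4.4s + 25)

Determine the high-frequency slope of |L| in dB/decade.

Each pole contributes −20 dB/decade at high frequency; each zero contributes +20 dB/decade.
Net: 0 zero(s) − 2 pole(s) → -40 dB/decade.

-40 dB/decade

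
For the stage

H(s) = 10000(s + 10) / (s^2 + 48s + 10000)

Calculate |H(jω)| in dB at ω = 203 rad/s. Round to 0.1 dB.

35.9 dB

At s = jω = j203:
zero (s+10): 10 + j203 → |·| = √(10²+203²) = √41309 ≈ 203.25, ∠ = arctan(203/10) ≈ 87.18°
quadratic: (j203)² + 48·j203 + 10000 = -31209 + j9744 → |·| ≈ 32695, ∠ ≈ 162.66°
|H| = 10000 · 203.25 / 32695 ≈ 62.165
Gain = 20 log₁₀(62.165) ≈ 35.87 dB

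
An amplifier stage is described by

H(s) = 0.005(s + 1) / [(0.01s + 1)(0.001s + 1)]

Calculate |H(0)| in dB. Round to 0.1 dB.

H(0) = 0.005 · 1 / 1 = 0.005
20 log₁₀(0.005) ≈ -46.02 dB

-46.0 dB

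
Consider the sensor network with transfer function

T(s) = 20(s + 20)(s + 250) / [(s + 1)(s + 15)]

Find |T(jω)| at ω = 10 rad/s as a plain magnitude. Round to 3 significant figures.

618

At s = jω = j10:
zero (s+20): 20 + j10 → |·| = √(20²+10²) = √500 ≈ 22.361, ∠ = arctan(10/20) ≈ 26.57°
zero (s+250): 250 + j10 → |·| = √(250²+10²) = √62600 ≈ 250.2, ∠ = arctan(10/250) ≈ 2.29°
pole (s+1): 1 + j10 → |·| = √(1²+10²) = √101 ≈ 10.05, ∠ = arctan(10/1) ≈ 84.29°
pole (s+15): 15 + j10 → |·| = √(15²+10²) = √325 ≈ 18.028, ∠ = arctan(10/15) ≈ 33.69°
|T| = 20 · 5594.7 / 181.18 ≈ 617.58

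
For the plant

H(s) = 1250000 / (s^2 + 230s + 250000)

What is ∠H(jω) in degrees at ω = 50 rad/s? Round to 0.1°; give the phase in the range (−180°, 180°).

-2.7°

At s = jω = j50:
quadratic: (j50)² + 230·j50 + 250000 = 247500 + j11500 → |·| ≈ 2.4777e+05, ∠ ≈ 2.66°
∠H = 0.00° − 2.66° = -2.66°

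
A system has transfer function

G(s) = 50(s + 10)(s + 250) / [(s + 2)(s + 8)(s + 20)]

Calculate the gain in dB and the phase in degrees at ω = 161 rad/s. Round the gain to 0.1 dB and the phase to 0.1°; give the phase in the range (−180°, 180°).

At s = jω = j161:
zero (s+10): 10 + j161 → |·| = √(10²+161²) = √26021 ≈ 161.31, ∠ = arctan(161/10) ≈ 86.45°
zero (s+250): 250 + j161 → |·| = √(250²+161²) = √88421 ≈ 297.36, ∠ = arctan(161/250) ≈ 32.78°
pole (s+2): 2 + j161 → |·| = √(2²+161²) = √25925 ≈ 161.01, ∠ = arctan(161/2) ≈ 89.29°
pole (s+8): 8 + j161 → |·| = √(8²+161²) = √25985 ≈ 161.2, ∠ = arctan(161/8) ≈ 87.16°
pole (s+20): 20 + j161 → |·| = √(20²+161²) = √26321 ≈ 162.24, ∠ = arctan(161/20) ≈ 82.92°
|G| = 50 · 47967 / 4.2109e+06 ≈ 0.56956
Gain = 20 log₁₀(0.56956) ≈ -4.89 dB
∠G = 119.23° − 259.37° = -140.14°

-4.9 dB, -140.1°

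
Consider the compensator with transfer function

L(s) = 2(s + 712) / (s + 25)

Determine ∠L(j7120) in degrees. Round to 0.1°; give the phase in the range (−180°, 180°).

At s = jω = j7120:
zero (s+712): 712 + j7120 → |·| = √(712²+7120²) = √51201344 ≈ 7155.5, ∠ = arctan(7120/712) ≈ 84.29°
pole (s+25): 25 + j7120 → |·| = √(25²+7120²) = √50695025 ≈ 7120, ∠ = arctan(7120/25) ≈ 89.80°
∠L = 84.29° − 89.80° = -5.51°

-5.5°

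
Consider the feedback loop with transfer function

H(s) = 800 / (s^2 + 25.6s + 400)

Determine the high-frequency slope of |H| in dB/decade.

Each pole contributes −20 dB/decade at high frequency; each zero contributes +20 dB/decade.
Net: 0 zero(s) − 2 pole(s) → -40 dB/decade.

-40 dB/decade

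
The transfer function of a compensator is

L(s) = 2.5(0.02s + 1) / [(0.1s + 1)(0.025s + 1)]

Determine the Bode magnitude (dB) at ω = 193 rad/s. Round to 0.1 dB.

-19.6 dB

At ω = 193 rad/s:
zero (1 + j193·0.02) = 1 + j3.86 → |·| ≈ 3.9874, ∠ ≈ 75.48°
pole (1 + j193·0.1) = 1 + j19.3 → |·| ≈ 19.326, ∠ ≈ 87.03°
pole (1 + j193·0.025) = 1 + j4.825 → |·| ≈ 4.9275, ∠ ≈ 78.29°
|L| = 2.5 · 3.9874 / (19.326 · 4.9275) ≈ 0.10468
Gain = 20 log₁₀(0.10468) ≈ -19.60 dB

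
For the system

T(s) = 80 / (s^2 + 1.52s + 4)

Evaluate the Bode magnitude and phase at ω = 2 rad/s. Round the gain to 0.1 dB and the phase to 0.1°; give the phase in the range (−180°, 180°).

At s = jω = j2:
quadratic: (j2)² + 1.52·j2 + 4 = 0 + j3.04 → |·| ≈ 3.04, ∠ ≈ 90.00°
|T| = 80 / 3.04 ≈ 26.316
Gain = 20 log₁₀(26.316) ≈ 28.40 dB
∠T = 0.00° − 90.00° = -90.00°

28.4 dB, -90.0°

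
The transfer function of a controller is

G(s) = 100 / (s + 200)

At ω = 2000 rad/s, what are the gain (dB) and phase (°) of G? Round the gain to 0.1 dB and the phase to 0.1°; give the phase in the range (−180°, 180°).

-26.1 dB, -84.3°

At s = jω = j2000:
pole (s+200): 200 + j2000 → |·| = √(200²+2000²) = √4040000 ≈ 2010, ∠ = arctan(2000/200) ≈ 84.29°
|G| = 100 / 2010 ≈ 0.049751
Gain = 20 log₁₀(0.049751) ≈ -26.06 dB
∠G = 0.00° − 84.29° = -84.29°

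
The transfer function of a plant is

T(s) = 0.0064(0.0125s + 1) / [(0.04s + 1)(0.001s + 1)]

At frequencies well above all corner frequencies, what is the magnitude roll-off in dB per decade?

-20 dB/decade

Each pole contributes −20 dB/decade at high frequency; each zero contributes +20 dB/decade.
Net: 1 zero(s) − 2 pole(s) → -20 dB/decade.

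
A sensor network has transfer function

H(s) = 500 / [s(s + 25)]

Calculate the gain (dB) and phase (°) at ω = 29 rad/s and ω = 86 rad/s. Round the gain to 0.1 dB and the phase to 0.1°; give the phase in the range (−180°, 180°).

ω = 29: -6.9 dB, -139.2°; ω = 86: -23.8 dB, -163.8°

At s = jω = j29:
pole (s+25): 25 + j29 → |·| = √(25²+29²) = √1466 ≈ 38.288, ∠ = arctan(29/25) ≈ 49.24°
pole at origin: |s| = 29, ∠ = 90.00° (in denominator)
|H| = 500 / 1110.4 ≈ 0.45029
Gain = 20 log₁₀(0.45029) ≈ -6.93 dB
∠H = 0.00° − 139.24° = -139.24°

At s = jω = j86:
pole (s+25): 25 + j86 → |·| = √(25²+86²) = √8021 ≈ 89.56, ∠ = arctan(86/25) ≈ 73.79°
pole at origin: |s| = 86, ∠ = 90.00° (in denominator)
|H| = 500 / 7702.2 ≈ 0.064917
Gain = 20 log₁₀(0.064917) ≈ -23.75 dB
∠H = 0.00° − 163.79° = -163.79°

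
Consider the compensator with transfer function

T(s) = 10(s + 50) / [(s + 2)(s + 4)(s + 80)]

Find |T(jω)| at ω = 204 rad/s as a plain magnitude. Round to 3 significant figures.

At s = jω = j204:
zero (s+50): 50 + j204 → |·| = √(50²+204²) = √44116 ≈ 210.04, ∠ = arctan(204/50) ≈ 76.23°
pole (s+2): 2 + j204 → |·| = √(2²+204²) = √41620 ≈ 204.01, ∠ = arctan(204/2) ≈ 89.44°
pole (s+4): 4 + j204 → |·| = √(4²+204²) = √41632 ≈ 204.04, ∠ = arctan(204/4) ≈ 88.88°
pole (s+80): 80 + j204 → |·| = √(80²+204²) = √48016 ≈ 219.13, ∠ = arctan(204/80) ≈ 68.59°
|T| = 10 · 210.04 / 9.1215e+06 ≈ 0.00023027

0.000230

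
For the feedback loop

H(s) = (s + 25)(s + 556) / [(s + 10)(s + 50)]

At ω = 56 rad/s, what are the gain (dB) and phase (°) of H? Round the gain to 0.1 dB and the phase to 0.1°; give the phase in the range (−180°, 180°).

18.1 dB, -56.4°

At s = jω = j56:
zero (s+25): 25 + j56 → |·| = √(25²+56²) = √3761 ≈ 61.327, ∠ = arctan(56/25) ≈ 65.94°
zero (s+556): 556 + j56 → |·| = √(556²+56²) = √312272 ≈ 558.81, ∠ = arctan(56/556) ≈ 5.75°
pole (s+10): 10 + j56 → |·| = √(10²+56²) = √3236 ≈ 56.886, ∠ = arctan(56/10) ≈ 79.88°
pole (s+50): 50 + j56 → |·| = √(50²+56²) = √5636 ≈ 75.073, ∠ = arctan(56/50) ≈ 48.24°
|H| = 1 · 34270 / 4270.6 ≈ 8.0246
Gain = 20 log₁₀(8.0246) ≈ 18.09 dB
∠H = 71.69° − 128.12° = -56.43°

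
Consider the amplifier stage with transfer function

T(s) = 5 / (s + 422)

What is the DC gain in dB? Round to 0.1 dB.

-38.5 dB

T(0) = 5 / 422 ≈ 0.011848
20 log₁₀(0.011848) ≈ -38.53 dB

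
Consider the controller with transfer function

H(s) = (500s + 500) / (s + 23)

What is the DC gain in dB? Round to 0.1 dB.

26.7 dB

H(0) = 500 / 23 ≈ 21.739
20 log₁₀(21.739) ≈ 26.74 dB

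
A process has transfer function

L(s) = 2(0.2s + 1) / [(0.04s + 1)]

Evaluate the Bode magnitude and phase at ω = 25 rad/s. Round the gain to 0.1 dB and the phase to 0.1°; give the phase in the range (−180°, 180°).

At ω = 25 rad/s:
zero (1 + j25·0.2) = 1 + j5 → |·| ≈ 5.099, ∠ ≈ 78.69°
pole (1 + j25·0.04) = 1 + j1 → |·| ≈ 1.4142, ∠ ≈ 45.00°
|L| = 2 · 5.099 / (1.4142) ≈ 7.2111
Gain = 20 log₁₀(7.2111) ≈ 17.16 dB
∠L = (78.69°) − (45.00°) = 33.69°

17.2 dB, 33.7°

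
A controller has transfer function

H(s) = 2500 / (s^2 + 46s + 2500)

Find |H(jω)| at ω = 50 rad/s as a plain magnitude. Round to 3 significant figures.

1.09

At s = jω = j50:
quadratic: (j50)² + 46·j50 + 2500 = 0 + j2300 → |·| ≈ 2300, ∠ ≈ 90.00°
|H| = 2500 / 2300 ≈ 1.087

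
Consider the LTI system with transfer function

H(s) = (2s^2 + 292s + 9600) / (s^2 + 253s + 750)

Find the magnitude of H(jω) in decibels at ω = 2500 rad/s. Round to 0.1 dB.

6.0 dB

Substitute s = j2500:
Numerator: 2(j2500)^2 + 292(j2500) + 9600 = -12490400 + j730000
Denominator: (j2500)^2 + 253(j2500) + 750 = -6249250 + j632500
|N| = √(12490400² + 730000²) ≈ 1.2512e+07, ∠N ≈ 176.66°
|D| = √(6249250² + 632500²) ≈ 6.2812e+06, ∠D ≈ 174.22°
|H| = 1.2512e+07 / 6.2812e+06 ≈ 1.992
Gain = 20 log₁₀(1.992) ≈ 5.99 dB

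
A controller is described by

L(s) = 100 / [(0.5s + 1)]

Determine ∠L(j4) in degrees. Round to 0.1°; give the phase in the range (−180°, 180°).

-63.4°

At ω = 4 rad/s:
pole (1 + j4·0.5) = 1 + j2 → |·| ≈ 2.2361, ∠ ≈ 63.43°
∠L = (0°) − (63.43°) = -63.43°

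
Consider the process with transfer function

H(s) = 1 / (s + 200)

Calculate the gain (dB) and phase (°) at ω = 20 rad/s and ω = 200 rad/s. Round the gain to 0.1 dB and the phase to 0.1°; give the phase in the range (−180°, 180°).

At s = jω = j20:
pole (s+200): 200 + j20 → |·| = √(200²+20²) = √40400 ≈ 201, ∠ = arctan(20/200) ≈ 5.71°
|H| = 1 / 201 ≈ 0.0049751
Gain = 20 log₁₀(0.0049751) ≈ -46.06 dB
∠H = 0.00° − 5.71° = -5.71°

At s = jω = j200:
pole (s+200): 200 + j200 → |·| = √(200²+200²) = √80000 ≈ 282.84, ∠ = arctan(200/200) ≈ 45.00°
|H| = 1 / 282.84 ≈ 0.0035356
Gain = 20 log₁₀(0.0035356) ≈ -49.03 dB
∠H = 0.00° − 45.00° = -45.00°

ω = 20: -46.1 dB, -5.7°; ω = 200: -49.0 dB, -45.0°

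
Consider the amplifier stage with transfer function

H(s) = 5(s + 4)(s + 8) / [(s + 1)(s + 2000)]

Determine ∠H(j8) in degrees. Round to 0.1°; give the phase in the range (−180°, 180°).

25.3°

At s = jω = j8:
zero (s+4): 4 + j8 → |·| = √(4²+8²) = √80 ≈ 8.9443, ∠ = arctan(8/4) ≈ 63.43°
zero (s+8): 8 + j8 → |·| = √(8²+8²) = √128 ≈ 11.314, ∠ = arctan(8/8) ≈ 45.00°
pole (s+1): 1 + j8 → |·| = √(1²+8²) = √65 ≈ 8.0623, ∠ = arctan(8/1) ≈ 82.87°
pole (s+2000): 2000 + j8 → |·| = √(2000²+8²) = √4000064 ≈ 2000, ∠ = arctan(8/2000) ≈ 0.23°
∠H = 108.43° − 83.10° = 25.33°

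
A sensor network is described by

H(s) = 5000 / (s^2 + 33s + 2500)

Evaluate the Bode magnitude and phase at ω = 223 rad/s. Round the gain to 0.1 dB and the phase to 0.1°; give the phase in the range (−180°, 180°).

At s = jω = j223:
quadratic: (j223)² + 33·j223 + 2500 = -47229 + j7359 → |·| ≈ 47799, ∠ ≈ 171.14°
|H| = 5000 / 47799 ≈ 0.1046
Gain = 20 log₁₀(0.1046) ≈ -19.61 dB
∠H = 0.00° − 171.14° = -171.14°

-19.6 dB, -171.1°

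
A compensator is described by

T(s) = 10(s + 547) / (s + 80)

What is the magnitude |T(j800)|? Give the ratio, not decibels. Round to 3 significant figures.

At s = jω = j800:
zero (s+547): 547 + j800 → |·| = √(547²+800²) = √939209 ≈ 969.13, ∠ = arctan(800/547) ≈ 55.64°
pole (s+80): 80 + j800 → |·| = √(80²+800²) = √646400 ≈ 803.99, ∠ = arctan(800/80) ≈ 84.29°
|T| = 10 · 969.13 / 803.99 ≈ 12.054

12.1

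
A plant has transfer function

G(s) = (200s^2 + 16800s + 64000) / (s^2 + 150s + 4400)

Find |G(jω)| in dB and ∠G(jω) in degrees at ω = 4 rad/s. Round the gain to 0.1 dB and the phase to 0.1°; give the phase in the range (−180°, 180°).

26.2 dB, 40.1°

Substitute s = j4:
Numerator: 200(j4)^2 + 16800(j4) + 64000 = 60800 + j67200
Denominator: (j4)^2 + 150(j4) + 4400 = 4384 + j600
|N| = √(60800² + 67200²) ≈ 90623, ∠N ≈ 47.86°
|D| = √(4384² + 600²) ≈ 4424.9, ∠D ≈ 7.79°
|G| = 90623 / 4424.9 ≈ 20.48
Gain = 20 log₁₀(20.48) ≈ 26.23 dB
∠G = 47.86° − 7.79° = 40.07°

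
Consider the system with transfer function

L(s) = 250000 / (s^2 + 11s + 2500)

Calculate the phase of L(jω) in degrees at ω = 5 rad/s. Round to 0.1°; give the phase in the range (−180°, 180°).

-1.3°

At s = jω = j5:
quadratic: (j5)² + 11·j5 + 2500 = 2475 + j55 → |·| ≈ 2475.6, ∠ ≈ 1.27°
∠L = 0.00° − 1.27° = -1.27°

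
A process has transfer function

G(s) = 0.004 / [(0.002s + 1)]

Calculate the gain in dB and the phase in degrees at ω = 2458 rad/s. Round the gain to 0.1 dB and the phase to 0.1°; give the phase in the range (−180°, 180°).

-62.0 dB, -78.5°

At ω = 2458 rad/s:
pole (1 + j2458·0.002) = 1 + j4.916 → |·| ≈ 5.0167, ∠ ≈ 78.50°
|G| = 0.004 · 1 / (5.0167) ≈ 0.00079734
Gain = 20 log₁₀(0.00079734) ≈ -61.97 dB
∠G = (0°) − (78.50°) = -78.50°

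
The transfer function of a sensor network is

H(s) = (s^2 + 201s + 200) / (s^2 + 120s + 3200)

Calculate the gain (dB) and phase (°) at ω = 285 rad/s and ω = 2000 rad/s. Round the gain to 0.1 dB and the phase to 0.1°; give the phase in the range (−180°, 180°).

ω = 285: 1.3 dB, -11.6°; ω = 2000: 0.0 dB, -2.3°

Substitute s = j285:
Numerator: (j285)^2 + 201(j285) + 200 = -81025 + j57285
Denominator: (j285)^2 + 120(j285) + 3200 = -78025 + j34200
|N| = √(81025² + 57285²) ≈ 99230, ∠N ≈ 144.74°
|D| = √(78025² + 34200²) ≈ 85191, ∠D ≈ 156.33°
|H| = 99230 / 85191 ≈ 1.1648
Gain = 20 log₁₀(1.1648) ≈ 1.33 dB
∠H = 144.74° − 156.33° = -11.59°

Substitute s = j2000:
Numerator: (j2000)^2 + 201(j2000) + 200 = -3999800 + j402000
Denominator: (j2000)^2 + 120(j2000) + 3200 = -3996800 + j240000
|N| = √(3999800² + 402000²) ≈ 4.02e+06, ∠N ≈ 174.26°
|D| = √(3996800² + 240000²) ≈ 4.004e+06, ∠D ≈ 176.56°
|H| = 4.02e+06 / 4.004e+06 ≈ 1.004
Gain = 20 log₁₀(1.004) ≈ 0.03 dB
∠H = 174.26° − 176.56° = -2.30°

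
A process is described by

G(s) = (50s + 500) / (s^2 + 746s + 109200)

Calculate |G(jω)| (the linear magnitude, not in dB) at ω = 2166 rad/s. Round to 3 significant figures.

Substitute s = j2166:
Numerator: 50(j2166) + 500 = 500 + j108300
Denominator: (j2166)^2 + 746(j2166) + 109200 = -4582356 + j1615836
|N| = √(500² + 108300²) ≈ 1.083e+05, ∠N ≈ 89.74°
|D| = √(4582356² + 1615836²) ≈ 4.8589e+06, ∠D ≈ 160.58°
|G| = 1.083e+05 / 4.8589e+06 ≈ 0.022289

0.0223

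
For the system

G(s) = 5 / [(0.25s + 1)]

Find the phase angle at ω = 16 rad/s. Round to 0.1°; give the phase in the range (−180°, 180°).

-76.0°

At ω = 16 rad/s:
pole (1 + j16·0.25) = 1 + j4 → |·| ≈ 4.1231, ∠ ≈ 75.96°
∠G = (0°) − (75.96°) = -75.96°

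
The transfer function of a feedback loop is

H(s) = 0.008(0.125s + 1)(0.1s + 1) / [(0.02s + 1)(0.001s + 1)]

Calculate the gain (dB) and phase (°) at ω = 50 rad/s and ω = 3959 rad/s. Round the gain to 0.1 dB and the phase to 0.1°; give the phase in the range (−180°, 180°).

At ω = 50 rad/s:
zero (1 + j50·0.125) = 1 + j6.25 → |·| ≈ 6.3295, ∠ ≈ 80.91°
zero (1 + j50·0.1) = 1 + j5 → |·| ≈ 5.099, ∠ ≈ 78.69°
pole (1 + j50·0.02) = 1 + j1 → |·| ≈ 1.4142, ∠ ≈ 45.00°
pole (1 + j50·0.001) = 1 + j0.05 → |·| ≈ 1.0012, ∠ ≈ 2.86°
|H| = 0.008 · 6.3295 · 5.099 / (1.4142 · 1.0012) ≈ 0.18235
Gain = 20 log₁₀(0.18235) ≈ -14.78 dB
∠H = (80.91° + 78.69°) − (45.00° + 2.86°) = 111.74°

At ω = 3959 rad/s:
zero (1 + j3959·0.125) = 1 + j494.875 → |·| ≈ 494.88, ∠ ≈ 89.88°
zero (1 + j3959·0.1) = 1 + j395.9 → |·| ≈ 395.9, ∠ ≈ 89.86°
pole (1 + j3959·0.02) = 1 + j79.18 → |·| ≈ 79.186, ∠ ≈ 89.28°
pole (1 + j3959·0.001) = 1 + j3.959 → |·| ≈ 4.0833, ∠ ≈ 75.82°
|H| = 0.008 · 494.88 · 395.9 / (79.186 · 4.0833) ≈ 4.8475
Gain = 20 log₁₀(4.8475) ≈ 13.71 dB
∠H = (89.88° + 89.86°) − (89.28° + 75.82°) = 14.64°

ω = 50: -14.8 dB, 111.7°; ω = 3959: 13.7 dB, 14.6°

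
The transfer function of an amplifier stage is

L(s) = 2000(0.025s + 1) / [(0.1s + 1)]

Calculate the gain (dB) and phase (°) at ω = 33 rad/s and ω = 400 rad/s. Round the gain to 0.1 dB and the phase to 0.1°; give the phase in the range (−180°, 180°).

At ω = 33 rad/s:
zero (1 + j33·0.025) = 1 + j0.825 → |·| ≈ 1.2964, ∠ ≈ 39.52°
pole (1 + j33·0.1) = 1 + j3.3 → |·| ≈ 3.4482, ∠ ≈ 73.14°
|L| = 2000 · 1.2964 / (3.4482) ≈ 751.93
Gain = 20 log₁₀(751.93) ≈ 57.52 dB
∠L = (39.52°) − (73.14°) = -33.62°

At ω = 400 rad/s:
zero (1 + j400·0.025) = 1 + j10 → |·| ≈ 10.05, ∠ ≈ 84.29°
pole (1 + j400·0.1) = 1 + j40 → |·| ≈ 40.012, ∠ ≈ 88.57°
|L| = 2000 · 10.05 / (40.012) ≈ 502.35
Gain = 20 log₁₀(502.35) ≈ 54.02 dB
∠L = (84.29°) − (88.57°) = -4.28°

ω = 33: 57.5 dB, -33.6°; ω = 400: 54.0 dB, -4.3°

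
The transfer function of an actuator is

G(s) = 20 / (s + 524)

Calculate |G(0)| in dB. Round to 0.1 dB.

G(0) = 20 / 524 ≈ 0.038168
20 log₁₀(0.038168) ≈ -28.37 dB

-28.4 dB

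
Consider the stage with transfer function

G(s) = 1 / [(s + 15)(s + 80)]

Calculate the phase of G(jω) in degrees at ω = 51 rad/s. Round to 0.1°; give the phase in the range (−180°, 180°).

-106.1°

At s = jω = j51:
pole (s+15): 15 + j51 → |·| = √(15²+51²) = √2826 ≈ 53.16, ∠ = arctan(51/15) ≈ 73.61°
pole (s+80): 80 + j51 → |·| = √(80²+51²) = √9001 ≈ 94.874, ∠ = arctan(51/80) ≈ 32.52°
∠G = 0.00° − 106.13° = -106.13°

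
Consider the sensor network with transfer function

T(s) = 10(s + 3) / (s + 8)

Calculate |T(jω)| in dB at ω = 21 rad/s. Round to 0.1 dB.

19.5 dB

At s = jω = j21:
zero (s+3): 3 + j21 → |·| = √(3²+21²) = √450 ≈ 21.213, ∠ = arctan(21/3) ≈ 81.87°
pole (s+8): 8 + j21 → |·| = √(8²+21²) = √505 ≈ 22.472, ∠ = arctan(21/8) ≈ 69.15°
|T| = 10 · 21.213 / 22.472 ≈ 9.4397
Gain = 20 log₁₀(9.4397) ≈ 19.50 dB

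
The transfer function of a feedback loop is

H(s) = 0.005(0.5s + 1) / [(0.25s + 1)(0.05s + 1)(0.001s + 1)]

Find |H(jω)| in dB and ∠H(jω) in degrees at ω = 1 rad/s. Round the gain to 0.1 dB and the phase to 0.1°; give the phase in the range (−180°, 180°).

-45.3 dB, 9.6°

At ω = 1 rad/s:
zero (1 + j1·0.5) = 1 + j0.5 → |·| ≈ 1.118, ∠ ≈ 26.57°
pole (1 + j1·0.25) = 1 + j0.25 → |·| ≈ 1.0308, ∠ ≈ 14.04°
pole (1 + j1·0.05) = 1 + j0.05 → |·| ≈ 1.0012, ∠ ≈ 2.86°
pole (1 + j1·0.001) = 1 + j0.001 → |·| ≈ 1, ∠ ≈ 0.06°
|H| = 0.005 · 1.118 / (1.0308 · 1.0012 · 1) ≈ 0.0054165
Gain = 20 log₁₀(0.0054165) ≈ -45.33 dB
∠H = (26.57°) − (14.04° + 2.86° + 0.06°) = 9.61°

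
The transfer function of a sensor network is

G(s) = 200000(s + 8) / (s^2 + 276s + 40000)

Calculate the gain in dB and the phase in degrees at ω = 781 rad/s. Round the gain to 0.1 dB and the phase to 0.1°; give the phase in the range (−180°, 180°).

At s = jω = j781:
zero (s+8): 8 + j781 → |·| = √(8²+781²) = √610025 ≈ 781.04, ∠ = arctan(781/8) ≈ 89.41°
quadratic: (j781)² + 276·j781 + 40000 = -569961 + j215556 → |·| ≈ 6.0936e+05, ∠ ≈ 159.28°
|G| = 200000 · 781.04 / 6.0936e+05 ≈ 256.35
Gain = 20 log₁₀(256.35) ≈ 48.18 dB
∠G = 89.41° − 159.28° = -69.87°

48.2 dB, -69.9°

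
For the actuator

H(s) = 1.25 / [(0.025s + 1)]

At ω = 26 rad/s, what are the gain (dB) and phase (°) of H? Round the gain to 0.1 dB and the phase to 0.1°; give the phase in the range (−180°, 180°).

At ω = 26 rad/s:
pole (1 + j26·0.025) = 1 + j0.65 → |·| ≈ 1.1927, ∠ ≈ 33.02°
|H| = 1.25 · 1 / (1.1927) ≈ 1.048
Gain = 20 log₁₀(1.048) ≈ 0.41 dB
∠H = (0°) − (33.02°) = -33.02°

0.4 dB, -33.0°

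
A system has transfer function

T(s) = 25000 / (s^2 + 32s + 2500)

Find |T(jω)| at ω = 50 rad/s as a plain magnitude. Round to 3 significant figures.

At s = jω = j50:
quadratic: (j50)² + 32·j50 + 2500 = 0 + j1600 → |·| ≈ 1600, ∠ ≈ 90.00°
|T| = 25000 / 1600 ≈ 15.625

15.6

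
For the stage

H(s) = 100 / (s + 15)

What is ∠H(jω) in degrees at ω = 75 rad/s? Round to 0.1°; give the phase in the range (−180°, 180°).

Substitute s = j75:
Numerator: 100 = 100 + j0
Denominator: (j75) + 15 = 15 + j75
|N| = √(100² + 0²) ≈ 100, ∠N ≈ 0.00°
|D| = √(15² + 75²) ≈ 76.485, ∠D ≈ 78.69°
∠H = 0.00° − 78.69° = -78.69°

-78.7°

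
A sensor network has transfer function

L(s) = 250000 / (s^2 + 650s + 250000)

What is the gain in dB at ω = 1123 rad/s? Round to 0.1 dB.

-14.0 dB

At s = jω = j1123:
quadratic: (j1123)² + 650·j1123 + 250000 = -1011129 + j729950 → |·| ≈ 1.2471e+06, ∠ ≈ 144.17°
|L| = 250000 / 1.2471e+06 ≈ 0.20047
Gain = 20 log₁₀(0.20047) ≈ -13.96 dB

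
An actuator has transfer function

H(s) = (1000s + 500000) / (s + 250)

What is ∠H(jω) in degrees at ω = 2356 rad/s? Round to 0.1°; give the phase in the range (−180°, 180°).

-5.9°

Substitute s = j2356:
Numerator: 1000(j2356) + 500000 = 500000 + j2356000
Denominator: (j2356) + 250 = 250 + j2356
|N| = √(500000² + 2356000²) ≈ 2.4085e+06, ∠N ≈ 78.02°
|D| = √(250² + 2356²) ≈ 2369.2, ∠D ≈ 83.94°
∠H = 78.02° − 83.94° = -5.92°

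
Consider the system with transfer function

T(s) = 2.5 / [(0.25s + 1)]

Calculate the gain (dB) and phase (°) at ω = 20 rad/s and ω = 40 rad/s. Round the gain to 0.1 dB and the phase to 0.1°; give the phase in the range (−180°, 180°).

At ω = 20 rad/s:
pole (1 + j20·0.25) = 1 + j5 → |·| ≈ 5.099, ∠ ≈ 78.69°
|T| = 2.5 · 1 / (5.099) ≈ 0.49029
Gain = 20 log₁₀(0.49029) ≈ -6.19 dB
∠T = (0°) − (78.69°) = -78.69°

At ω = 40 rad/s:
pole (1 + j40·0.25) = 1 + j10 → |·| ≈ 10.05, ∠ ≈ 84.29°
|T| = 2.5 · 1 / (10.05) ≈ 0.24876
Gain = 20 log₁₀(0.24876) ≈ -12.08 dB
∠T = (0°) − (84.29°) = -84.29°

ω = 20: -6.2 dB, -78.7°; ω = 40: -12.1 dB, -84.3°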